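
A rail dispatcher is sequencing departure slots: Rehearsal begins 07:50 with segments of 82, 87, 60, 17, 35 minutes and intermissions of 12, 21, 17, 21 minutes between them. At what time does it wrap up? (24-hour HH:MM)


Start: 07:50 = 470 min from midnight
  after task 1 (82 min): 09:12
  after break (12 min): 09:24
  after task 2 (87 min): 10:51
  after break (21 min): 11:12
  after task 3 (60 min): 12:12
  after break (17 min): 12:29
  after task 4 (17 min): 12:46
  after break (21 min): 13:07
  after task 5 (35 min): 13:42
Total elapsed: 352 minutes
End time: 13:42

13:42


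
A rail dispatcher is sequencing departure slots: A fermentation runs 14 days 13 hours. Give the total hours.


Days: 14
Extra hours: 13
Hours per day: 24
Days to hours: 14 x 24 = 336
Total: 336 + 13 = 349

349


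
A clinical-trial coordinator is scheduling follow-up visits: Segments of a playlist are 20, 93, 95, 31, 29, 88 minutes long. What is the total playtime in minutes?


Durations: 20, 93, 95, 31, 29, 88
Running sum: 20
+ 93 = 113
+ 95 = 208
+ 31 = 239
+ 29 = 268
+ 88 = 356
Total duration: 356 minutes
That is 5 hours and 56 minutes

356


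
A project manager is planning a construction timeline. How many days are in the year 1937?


Year: 1937
Check leap year rules:
Divisible by 4? No
1937 is not a leap year
Days: 365

365


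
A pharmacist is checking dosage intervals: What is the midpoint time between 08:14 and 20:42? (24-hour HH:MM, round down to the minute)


Start time: 08:14 = 494 minutes from midnight
End time: 20:42 = 1242 minutes from midnight
Sum: 494 + 1242 = 1736
Midpoint: 1736 / 2 = 868 minutes
Convert: 868 / 60 = 14 hours, 28 minutes
Result: 14:28

14:28


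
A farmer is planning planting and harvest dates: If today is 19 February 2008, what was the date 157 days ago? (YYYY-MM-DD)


Start: 2008-02-19
Subtracting 157 days
Days already passed in February: 19
After going back through February: 138 more days to subtract
January 2008: 31 days, 107 remaining
December 2007: 31 days, 76 remaining
November 2007: 30 days, 46 remaining
October 2007: 31 days, 15 remaining
Result: 2007-09-15

2007-09-15


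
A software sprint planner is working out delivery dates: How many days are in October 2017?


Month: October
Year: 2017
October is a 31-day month
Total: 31 days

31


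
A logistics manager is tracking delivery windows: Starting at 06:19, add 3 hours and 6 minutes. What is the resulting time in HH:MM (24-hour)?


Start time: 06:19
Adding: 3 hours 6 minutes
Minutes: 19 + 6 = 25
Hours: 6 + 3 + 0 = 9
Result: 09:25

09:25


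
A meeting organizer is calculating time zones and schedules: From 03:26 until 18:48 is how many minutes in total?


Start time: 03:26 = 206 minutes from midnight
End time: 18:48 = 1128 minutes from midnight
Difference: 1128 - 206 = 922 minutes
That is 15 hours and 22 minutes

922


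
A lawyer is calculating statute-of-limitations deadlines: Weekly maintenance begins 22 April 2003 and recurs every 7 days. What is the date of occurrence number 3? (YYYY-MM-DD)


First occurrence: 2003-04-22 (occurrence 1)
Each occurrence is 7 days after the previous.
Occurrence 3 is 2 weeks after the first.
2 weeks = 14 days
2003-04-22 + 14 days = 2003-05-06

2003-05-06


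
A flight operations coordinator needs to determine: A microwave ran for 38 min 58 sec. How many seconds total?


Minutes: 38
Extra seconds: 58
Seconds per minute: 60
Minutes to seconds: 38 x 60 = 2280
Total: 2280 + 58 = 2338

2338


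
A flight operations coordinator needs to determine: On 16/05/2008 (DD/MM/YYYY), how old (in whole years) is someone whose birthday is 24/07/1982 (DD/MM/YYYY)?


Birth: 1982-07-24
Reference: 2008-05-16
Year difference: 2008 - 1982 = 26
Has birthday (07-24) occurred by 05-16? No
Birthday not yet reached this year -> subtract 1
Age in full years: 25

25


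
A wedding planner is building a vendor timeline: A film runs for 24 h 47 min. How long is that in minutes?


Hours: 24
Minutes: 47
Convert hours to minutes: 24 x 60 = 1440
Add remaining minutes: 1440 + 47 = 1487

1487


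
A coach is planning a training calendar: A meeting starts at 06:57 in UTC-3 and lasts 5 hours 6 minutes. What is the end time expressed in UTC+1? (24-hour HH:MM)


Start: 06:57 in UTC-3
Step 1 - add duration:
  minutes: 57 + 6 = 63 (carry 1h)
  hours: 6 + 5 + 1 = 12
  end in UTC-3: 12:03
Step 2 - convert UTC-3 -> UTC+1:
  offset difference: 1 - (-3) = 4 hours
  12 + (4) = 16 -> mod 24 = 16
Result: 16:03 in UTC+1

16:03


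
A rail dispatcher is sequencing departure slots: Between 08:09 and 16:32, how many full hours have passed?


Start: 08:09
End: 16:32
Hour difference: 16 - 8 = 8 hours
Minute difference: 32 - 9 = 23 minutes
Total minutes: 503
Complete hours: 503 / 60 = 8 (remainder 23)

8


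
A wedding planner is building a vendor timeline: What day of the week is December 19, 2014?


Date: 2014-12-19
January 1, 2014 is a Wednesday
Day of year: 353
Offset from Jan 1: 352 days
352 mod 7 = 2
Result: Friday

Friday


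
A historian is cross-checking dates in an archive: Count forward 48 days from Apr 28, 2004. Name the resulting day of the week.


Start: 2004-04-28 (Wednesday)
Step 1 - find target date: add 48 days
  2004-04-28 + 48 days = 2004-06-15
Step 2 - day of week:
  48 mod 7 = 6
  Wednesday + 6 days -> Tuesday
Result: Tuesday (2004-06-15)

Tuesday


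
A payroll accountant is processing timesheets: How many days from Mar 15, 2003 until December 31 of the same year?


Start: March 15, 2003
End: December 31, 2003
Days left in March: 16
April: 30
May: 31
June: 30
July: 31
... plus remaining months
Sum of remaining months: 275
Total: 16 + 275 = 291

291


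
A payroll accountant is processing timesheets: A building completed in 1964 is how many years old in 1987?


Birth year: 1964
Current year: 1987
Age = current year - birth year
Age = 1987 - 1964 = 23

23


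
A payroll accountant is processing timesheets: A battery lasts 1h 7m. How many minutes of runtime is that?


Hours: 1
Extra minutes: 7
Minutes per hour: 60
Hours to minutes: 1 x 60 = 60
Total: 60 + 7 = 67

67


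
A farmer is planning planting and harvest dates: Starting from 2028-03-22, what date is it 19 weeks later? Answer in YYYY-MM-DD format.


Start: 2028-03-22
Weeks to add: 19
Convert to days: 19 x 7 = 133 days
Add 133 days to 2028-03-22
Result: 2028-08-02

2028-08-02


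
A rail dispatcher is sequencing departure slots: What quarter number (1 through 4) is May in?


Month: May (month 5)
Q1: January-March (months 1-3)
Q2: April-June (months 4-6)
Q3: July-September (months 7-9)
Q4: October-December (months 10-12)
Month 5 falls in Q2

2


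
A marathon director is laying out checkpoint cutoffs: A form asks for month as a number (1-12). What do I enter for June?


Calendar month order:
5. May
6. June <--
7. July
June is month number 6

6


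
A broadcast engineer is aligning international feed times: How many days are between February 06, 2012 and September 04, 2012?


Start date: 2012-02-06
End date: 2012-09-04
Feb 2012: +24 days
Mar 2012: +31 days
Apr 2012: +30 days
... (5 more months)
Total: 211 days

211


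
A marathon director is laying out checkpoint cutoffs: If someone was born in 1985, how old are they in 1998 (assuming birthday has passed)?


Birth year: 1985
Current year: 1998
Age = current year - birth year
Age = 1998 - 1985 = 13

13


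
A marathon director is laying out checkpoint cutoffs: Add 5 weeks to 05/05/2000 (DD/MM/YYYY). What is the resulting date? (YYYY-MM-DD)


Start: 2000-05-05
Weeks to add: 5
Convert to days: 5 x 7 = 35 days
Add 35 days to 2000-05-05
Result: 2000-06-09

2000-06-09


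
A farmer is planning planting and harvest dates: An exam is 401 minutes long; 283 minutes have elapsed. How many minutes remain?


Total budget: 401 minutes
Time used: 283 minutes
Remaining: 401 - 283 = 118 minutes
Percent used: 70.6%
Percent remaining: 29.4%

118


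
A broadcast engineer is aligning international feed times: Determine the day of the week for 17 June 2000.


Date: 2000-06-17
January 1, 2000 is a Saturday
Day of year: 169
Offset from Jan 1: 168 days
168 mod 7 = 0
Result: Saturday

Saturday


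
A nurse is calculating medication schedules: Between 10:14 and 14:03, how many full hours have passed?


Start: 10:14
End: 14:03
Hour difference: 14 - 10 = 4 hours
Minute difference: 3 - 14 = -11 minutes
Total minutes: 229
Complete hours: 229 / 60 = 3 (remainder 49)

3


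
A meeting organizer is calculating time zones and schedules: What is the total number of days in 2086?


Year: 2086
Check leap year rules:
Divisible by 4? No
2086 is not a leap year
Days: 365

365


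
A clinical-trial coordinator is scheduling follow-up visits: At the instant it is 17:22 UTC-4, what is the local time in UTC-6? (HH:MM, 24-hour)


Local time: 17:22 at UTC-4 (offset -4h)
Target zone: UTC-6 (offset -6h)
Difference: -6 - (-4) = -2 hours
Calculation: 17 + (-2) = 15
Result: 15:22

15:22


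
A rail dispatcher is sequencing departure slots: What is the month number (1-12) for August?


Calendar month order:
7. July
8. August <--
9. September
August is month number 8

8


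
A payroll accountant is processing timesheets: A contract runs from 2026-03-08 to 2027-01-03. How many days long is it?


Start date: 2026-03-08
End date: 2027-01-03
Mar 2026: +24 days
Apr 2026: +30 days
May 2026: +31 days
... (8 more months)
Total: 301 days

301


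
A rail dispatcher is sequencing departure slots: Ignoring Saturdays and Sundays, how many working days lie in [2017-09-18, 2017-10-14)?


Start: 2017-09-18 (Monday)
End (exclusive): 2017-10-14 (Saturday)
Total calendar days: 26
Full weeks: 26 // 7 = 3 -> 15 weekdays
Remaining 5 days starting on Monday:
  Mon(w), Tue(w), Wed(w), Thu(w), Fri(w) -> 5 weekdays
Total business days: 15 + 5 = 20

20


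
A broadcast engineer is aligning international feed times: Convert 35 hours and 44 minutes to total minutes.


Hours: 35
Minutes: 44
Convert hours to minutes: 35 x 60 = 2100
Add remaining minutes: 2100 + 44 = 2144

2144


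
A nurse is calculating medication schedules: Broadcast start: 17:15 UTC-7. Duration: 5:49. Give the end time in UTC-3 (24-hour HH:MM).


Start: 17:15 in UTC-7
Step 1 - add duration:
  minutes: 15 + 49 = 64 (carry 1h)
  hours: 17 + 5 + 1 = 23
  end in UTC-7: 23:04
Step 2 - convert UTC-7 -> UTC-3:
  offset difference: -3 - (-7) = 4 hours
  23 + (4) = 27 -> mod 24 = 3
Result: 03:04 in UTC-3

03:04


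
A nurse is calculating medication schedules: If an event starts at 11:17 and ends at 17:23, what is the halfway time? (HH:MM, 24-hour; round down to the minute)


Start time: 11:17 = 677 minutes from midnight
End time: 17:23 = 1043 minutes from midnight
Sum: 677 + 1043 = 1720
Midpoint: 1720 / 2 = 860 minutes
Convert: 860 / 60 = 14 hours, 20 minutes
Result: 14:20

14:20


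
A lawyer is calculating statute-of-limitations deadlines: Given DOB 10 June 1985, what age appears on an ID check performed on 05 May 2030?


Birth: 1985-06-10
Reference: 2030-05-05
Year difference: 2030 - 1985 = 45
Has birthday (06-10) occurred by 05-05? No
Birthday not yet reached this year -> subtract 1
Age in full years: 44

44


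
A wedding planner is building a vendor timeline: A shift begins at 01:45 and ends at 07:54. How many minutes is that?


Start time: 01:45 = 105 minutes from midnight
End time: 07:54 = 474 minutes from midnight
Difference: 474 - 105 = 369 minutes
That is 6 hours and 9 minutes

369


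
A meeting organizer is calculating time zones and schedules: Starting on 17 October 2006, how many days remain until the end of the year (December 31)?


Start: October 17, 2006
End: December 31, 2006
Days left in October: 14
November: 30
December: 31
Sum of remaining months: 61
Total: 14 + 61 = 75

75


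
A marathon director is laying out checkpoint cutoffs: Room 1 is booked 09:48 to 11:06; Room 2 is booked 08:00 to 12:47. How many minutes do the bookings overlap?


Interval A: [588, 666] minutes from midnight
Interval B: [480, 767] minutes from midnight
Overlap start = max(588, 480) = 588
Overlap end = min(666, 767) = 666
Overlap = 666 - 588 = 78 minutes

78


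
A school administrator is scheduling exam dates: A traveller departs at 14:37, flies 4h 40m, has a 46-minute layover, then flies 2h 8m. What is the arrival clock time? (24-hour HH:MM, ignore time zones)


Depart: 14:37
Leg 1: +280 min -> 19:17
Layover: +46 min -> 20:03
Leg 2: +128 min -> 22:11
Total travel: 454 minutes = 7h 34m
Arrival: 22:11

22:11


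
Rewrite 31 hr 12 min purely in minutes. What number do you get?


Hours: 31
Extra minutes: 12
Minutes per hour: 60
Hours to minutes: 31 x 60 = 1860
Total: 1860 + 12 = 1872

1872


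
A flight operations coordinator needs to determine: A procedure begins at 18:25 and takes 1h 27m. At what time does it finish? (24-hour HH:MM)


Start time: 18:25
Adding: 1 hours 27 minutes
Minutes: 25 + 27 = 52
Hours: 18 + 1 + 0 = 19
Result: 19:52

19:52


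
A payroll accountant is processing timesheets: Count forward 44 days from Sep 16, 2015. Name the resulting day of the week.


Start: 2015-09-16 (Wednesday)
Step 1 - find target date: add 44 days
  2015-09-16 + 44 days = 2015-10-30
Step 2 - day of week:
  44 mod 7 = 2
  Wednesday + 2 days -> Friday
Result: Friday (2015-10-30)

Friday


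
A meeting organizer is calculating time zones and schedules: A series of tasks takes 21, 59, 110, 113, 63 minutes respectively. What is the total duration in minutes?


Durations: 21, 59, 110, 113, 63
Running sum: 21
+ 59 = 80
+ 110 = 190
+ 113 = 303
+ 63 = 366
Total duration: 366 minutes
That is 6 hours and 6 minutes

366


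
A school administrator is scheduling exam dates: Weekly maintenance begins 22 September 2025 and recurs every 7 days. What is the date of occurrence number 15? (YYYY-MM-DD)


First occurrence: 2025-09-22 (occurrence 1)
Each occurrence is 7 days after the previous.
Occurrence 15 is 14 weeks after the first.
14 weeks = 98 days
2025-09-22 + 98 days = 2025-12-29

2025-12-29


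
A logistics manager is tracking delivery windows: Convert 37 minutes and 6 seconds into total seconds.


Minutes: 37
Seconds: 6
Convert minutes to seconds: 37 x 60 = 2220
Add remaining seconds: 2220 + 6 = 2226

2226


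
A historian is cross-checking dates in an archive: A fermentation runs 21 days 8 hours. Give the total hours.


Days: 21
Extra hours: 8
Hours per day: 24
Days to hours: 21 x 24 = 504
Total: 504 + 8 = 512

512


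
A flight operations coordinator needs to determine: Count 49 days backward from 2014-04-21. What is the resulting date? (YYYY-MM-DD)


Start: 2014-04-21
Subtracting 49 days
Days already passed in April: 21
After going back through April: 28 more days to subtract
March 2014 has 31 days, need 28
Result: 2014-03-03

2014-03-03


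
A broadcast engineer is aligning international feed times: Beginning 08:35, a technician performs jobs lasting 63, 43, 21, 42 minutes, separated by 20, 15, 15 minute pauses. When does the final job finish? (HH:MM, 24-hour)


Start: 08:35 = 515 min from midnight
  after task 1 (63 min): 09:38
  after break (20 min): 09:58
  after task 2 (43 min): 10:41
  after break (15 min): 10:56
  after task 3 (21 min): 11:17
  after break (15 min): 11:32
  after task 4 (42 min): 12:14
Total elapsed: 219 minutes
End time: 12:14

12:14


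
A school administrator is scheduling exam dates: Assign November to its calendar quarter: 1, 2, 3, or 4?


Month: November (month 11)
Q1: January-March (months 1-3)
Q2: April-June (months 4-6)
Q3: July-September (months 7-9)
Q4: October-December (months 10-12)
Month 11 falls in Q4

4


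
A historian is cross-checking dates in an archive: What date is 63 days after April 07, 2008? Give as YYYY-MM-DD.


Start: 2008-04-07
Adding 63 days
Days remaining in April: 23
After April: 40 days still to add
May 2008: 31 days, 9 remaining
June 2008 has 30 days, need 9
Result: 2008-06-09

2008-06-09


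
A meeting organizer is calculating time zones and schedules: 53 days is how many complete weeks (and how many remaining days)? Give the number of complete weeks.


Total days: 53
Days per week: 7
Division: 53 / 7 = 7 remainder 4
Complete weeks: 7
Remaining days: 4

7


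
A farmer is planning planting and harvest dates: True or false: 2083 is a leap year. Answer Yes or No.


Year: 2083
Divisible by 4? 2083 / 4 = 520.75 -> No
Not divisible by 4, so NOT a leap year

No


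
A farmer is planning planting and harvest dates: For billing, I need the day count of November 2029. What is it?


Month: November
Year: 2029
November is a 30-day month
Total: 30 days

30


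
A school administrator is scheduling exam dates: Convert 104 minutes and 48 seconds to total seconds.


Minutes: 104
Extra seconds: 48
Seconds per minute: 60
Minutes to seconds: 104 x 60 = 6240
Total: 6240 + 48 = 6288

6288


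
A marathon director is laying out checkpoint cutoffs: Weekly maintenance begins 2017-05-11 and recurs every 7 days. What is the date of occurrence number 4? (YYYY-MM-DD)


First occurrence: 2017-05-11 (occurrence 1)
Each occurrence is 7 days after the previous.
Occurrence 4 is 3 weeks after the first.
3 weeks = 21 days
2017-05-11 + 21 days = 2017-06-01

2017-06-01


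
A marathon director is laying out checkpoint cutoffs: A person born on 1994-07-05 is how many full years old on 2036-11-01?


Birth: 1994-07-05
Reference: 2036-11-01
Year difference: 2036 - 1994 = 42
Has birthday (07-05) occurred by 11-01? Yes
Age in full years: 42

42


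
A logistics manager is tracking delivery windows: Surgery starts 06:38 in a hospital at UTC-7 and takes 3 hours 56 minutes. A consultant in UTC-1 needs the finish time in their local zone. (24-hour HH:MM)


Start: 06:38 in UTC-7
Step 1 - add duration:
  minutes: 38 + 56 = 94 (carry 1h)
  hours: 6 + 3 + 1 = 10
  end in UTC-7: 10:34
Step 2 - convert UTC-7 -> UTC-1:
  offset difference: -1 - (-7) = 6 hours
  10 + (6) = 16 -> mod 24 = 16
Result: 16:34 in UTC-1

16:34


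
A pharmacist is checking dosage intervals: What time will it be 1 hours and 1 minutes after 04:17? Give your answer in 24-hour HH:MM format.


Start time: 04:17
Adding: 1 hours 1 minutes
Minutes: 17 + 1 = 18
Hours: 4 + 1 + 0 = 5
Result: 05:18

05:18


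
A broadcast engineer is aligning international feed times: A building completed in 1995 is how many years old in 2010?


Birth year: 1995
Current year: 2010
Age = current year - birth year
Age = 2010 - 1995 = 15

15


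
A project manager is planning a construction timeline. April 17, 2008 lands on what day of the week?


Date: 2008-04-17
January 1, 2008 is a Tuesday
Day of year: 108
Offset from Jan 1: 107 days
107 mod 7 = 2
Result: Thursday

Thursday


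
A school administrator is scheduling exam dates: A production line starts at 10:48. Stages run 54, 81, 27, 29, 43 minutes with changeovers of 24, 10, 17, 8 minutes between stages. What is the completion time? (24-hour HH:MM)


Start: 10:48 = 648 min from midnight
  after task 1 (54 min): 11:42
  after break (24 min): 12:06
  after task 2 (81 min): 13:27
  after break (10 min): 13:37
  after task 3 (27 min): 14:04
  after break (17 min): 14:21
  after task 4 (29 min): 14:50
  after break (8 min): 14:58
  after task 5 (43 min): 15:41
Total elapsed: 293 minutes
End time: 15:41

15:41


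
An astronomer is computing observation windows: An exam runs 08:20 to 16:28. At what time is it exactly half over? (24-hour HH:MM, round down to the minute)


Start time: 08:20 = 500 minutes from midnight
End time: 16:28 = 988 minutes from midnight
Sum: 500 + 988 = 1488
Midpoint: 1488 / 2 = 744 minutes
Convert: 744 / 60 = 12 hours, 24 minutes
Result: 12:24

12:24


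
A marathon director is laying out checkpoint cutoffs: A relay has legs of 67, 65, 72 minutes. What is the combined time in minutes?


Durations: 67, 65, 72
Running sum: 67
+ 65 = 132
+ 72 = 204
Total duration: 204 minutes
That is 3 hours and 24 minutes

204


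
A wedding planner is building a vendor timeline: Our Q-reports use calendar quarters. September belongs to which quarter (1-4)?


Month: September (month 9)
Q1: January-March (months 1-3)
Q2: April-June (months 4-6)
Q3: July-September (months 7-9)
Q4: October-December (months 10-12)
Month 9 falls in Q3

3


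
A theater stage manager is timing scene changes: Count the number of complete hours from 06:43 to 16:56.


Start: 06:43
End: 16:56
Hour difference: 16 - 6 = 10 hours
Minute difference: 56 - 43 = 13 minutes
Total minutes: 613
Complete hours: 613 / 60 = 10 (remainder 13)

10


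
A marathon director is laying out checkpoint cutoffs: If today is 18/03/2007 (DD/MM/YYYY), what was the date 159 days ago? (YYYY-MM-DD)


Start: 2007-03-18
Subtracting 159 days
Days already passed in March: 18
After going back through March: 141 more days to subtract
February 2007: 28 days, 113 remaining
January 2007: 31 days, 82 remaining
December 2006: 31 days, 51 remaining
November 2006: 30 days, 21 remaining
Result: 2006-10-10

2006-10-10


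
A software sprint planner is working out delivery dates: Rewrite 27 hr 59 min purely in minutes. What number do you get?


Hours: 27
Extra minutes: 59
Minutes per hour: 60
Hours to minutes: 27 x 60 = 1620
Total: 1620 + 59 = 1679

1679


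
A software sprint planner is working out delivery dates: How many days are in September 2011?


Month: September
Year: 2011
September is a 30-day month
Total: 30 days

30


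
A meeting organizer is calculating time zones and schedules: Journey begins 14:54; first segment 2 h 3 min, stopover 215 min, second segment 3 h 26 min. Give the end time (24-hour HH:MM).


Depart: 14:54
Leg 1: +123 min -> 16:57
Layover: +215 min -> 20:32
Leg 2: +206 min -> 23:58
Total travel: 544 minutes = 9h 4m
Arrival: 23:58

23:58


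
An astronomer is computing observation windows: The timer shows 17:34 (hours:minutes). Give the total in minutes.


Hours: 17
Minutes: 34
Convert hours to minutes: 17 x 60 = 1020
Add remaining minutes: 1020 + 34 = 1054

1054


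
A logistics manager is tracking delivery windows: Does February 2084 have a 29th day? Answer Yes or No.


Year: 2084
Divisible by 4? 2084 / 4 = 521.0 -> Yes
Divisible by 100? 2084 / 100 = 20.84 -> No
Divisible by 4 but not 100, so it IS a leap year

Yes


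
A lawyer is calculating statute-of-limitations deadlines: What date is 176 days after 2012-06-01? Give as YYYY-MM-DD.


Start: 2012-06-01
Adding 176 days
Days remaining in June: 29
After June: 147 days still to add
July 2012: 31 days, 116 remaining
August 2012: 31 days, 85 remaining
September 2012: 30 days, 55 remaining
October 2012: 31 days, 24 remaining
Result: 2012-11-24

2012-11-24


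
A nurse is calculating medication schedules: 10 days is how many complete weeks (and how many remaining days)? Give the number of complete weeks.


Total days: 10
Days per week: 7
Division: 10 / 7 = 1 remainder 3
Complete weeks: 1
Remaining days: 3

1


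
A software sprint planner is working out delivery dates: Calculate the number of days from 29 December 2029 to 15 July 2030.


Start date: 2029-12-29
End date: 2030-07-15
Dec 2029: +3 days
Jan 2030: +31 days
Feb 2030: +28 days
... (5 more months)
Total: 198 days

198


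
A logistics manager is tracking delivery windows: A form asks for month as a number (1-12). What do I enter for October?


Calendar month order:
9. September
10. October <--
11. November
October is month number 10

10


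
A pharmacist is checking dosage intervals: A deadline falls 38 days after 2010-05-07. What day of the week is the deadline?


Start: 2010-05-07 (Friday)
Step 1 - find target date: add 38 days
  2010-05-07 + 38 days = 2010-06-14
Step 2 - day of week:
  38 mod 7 = 3
  Friday + 3 days -> Monday
Result: Monday (2010-06-14)

Monday


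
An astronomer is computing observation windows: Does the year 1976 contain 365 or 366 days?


Year: 1976
Check leap year rules:
Divisible by 4? Yes
Divisible by 100? No
1976 is a leap year
Days: 366

366


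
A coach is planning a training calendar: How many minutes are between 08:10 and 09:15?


Start time: 08:10 = 490 minutes from midnight
End time: 09:15 = 555 minutes from midnight
Difference: 555 - 490 = 65 minutes
That is 1 hours and 5 minutes

65


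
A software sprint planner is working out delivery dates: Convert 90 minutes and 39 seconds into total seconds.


Minutes: 90
Seconds: 39
Convert minutes to seconds: 90 x 60 = 5400
Add remaining seconds: 5400 + 39 = 5439

5439


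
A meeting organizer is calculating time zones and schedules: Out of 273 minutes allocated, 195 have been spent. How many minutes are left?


Total budget: 273 minutes
Time used: 195 minutes
Remaining: 273 - 195 = 78 minutes
Percent used: 71.4%
Percent remaining: 28.6%

78


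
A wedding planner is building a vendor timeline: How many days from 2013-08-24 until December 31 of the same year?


Start: August 24, 2013
End: December 31, 2013
Days left in August: 7
September: 30
October: 31
November: 30
December: 31
Sum of remaining months: 122
Total: 7 + 122 = 129

129


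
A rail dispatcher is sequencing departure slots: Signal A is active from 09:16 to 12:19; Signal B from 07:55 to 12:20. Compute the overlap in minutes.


Interval A: [556, 739] minutes from midnight
Interval B: [475, 740] minutes from midnight
Overlap start = max(556, 475) = 556
Overlap end = min(739, 740) = 739
Overlap = 739 - 556 = 183 minutes

183


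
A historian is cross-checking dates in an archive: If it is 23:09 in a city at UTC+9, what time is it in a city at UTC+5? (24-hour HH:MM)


Local time: 23:09 at UTC+9 (offset 9h)
Target zone: UTC+5 (offset 5h)
Difference: 5 - (9) = -4 hours
Calculation: 23 + (-4) = 19
Result: 19:09

19:09


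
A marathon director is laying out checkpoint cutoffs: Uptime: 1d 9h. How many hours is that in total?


Days: 1
Extra hours: 9
Hours per day: 24
Days to hours: 1 x 24 = 24
Total: 24 + 9 = 33

33


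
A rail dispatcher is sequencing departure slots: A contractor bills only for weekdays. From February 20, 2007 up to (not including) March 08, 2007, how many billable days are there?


Start: 2007-02-20 (Tuesday)
End (exclusive): 2007-03-08 (Thursday)
Total calendar days: 16
Full weeks: 16 // 7 = 2 -> 10 weekdays
Remaining 2 days starting on Tuesday:
  Tue(w), Wed(w) -> 2 weekdays
Total business days: 10 + 2 = 12

12


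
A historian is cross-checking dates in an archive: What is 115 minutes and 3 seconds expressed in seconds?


Minutes: 115
Extra seconds: 3
Seconds per minute: 60
Minutes to seconds: 115 x 60 = 6900
Total: 6900 + 3 = 6903

6903


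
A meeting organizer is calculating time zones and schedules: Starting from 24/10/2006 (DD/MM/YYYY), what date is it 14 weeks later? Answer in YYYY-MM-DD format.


Start: 2006-10-24
Weeks to add: 14
Convert to days: 14 x 7 = 98 days
Add 98 days to 2006-10-24
Result: 2007-01-30

2007-01-30


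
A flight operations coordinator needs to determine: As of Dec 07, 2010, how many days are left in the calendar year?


Start: December 07, 2010
End: December 31, 2010
Days left in December: 24
Total: 24 days

24


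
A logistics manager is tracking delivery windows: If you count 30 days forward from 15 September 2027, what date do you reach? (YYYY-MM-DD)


Start: 2027-09-15
Adding 30 days
Days remaining in September: 15
After September: 15 days still to add
October 2027 has 31 days, need 15
Result: 2027-10-15

2027-10-15


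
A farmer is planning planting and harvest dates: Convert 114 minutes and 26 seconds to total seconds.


Minutes: 114
Extra seconds: 26
Seconds per minute: 60
Minutes to seconds: 114 x 60 = 6840
Total: 6840 + 26 = 6866

6866


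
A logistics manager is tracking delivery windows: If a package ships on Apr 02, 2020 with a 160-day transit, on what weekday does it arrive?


Start: 2020-04-02 (Thursday)
Step 1 - find target date: add 160 days
  2020-04-02 + 160 days = 2020-09-09
Step 2 - day of week:
  160 mod 7 = 6
  Thursday + 6 days -> Wednesday
Result: Wednesday (2020-09-09)

Wednesday


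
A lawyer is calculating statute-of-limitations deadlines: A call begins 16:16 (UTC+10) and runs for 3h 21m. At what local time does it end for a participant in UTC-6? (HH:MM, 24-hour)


Start: 16:16 in UTC+10
Step 1 - add duration:
  minutes: 16 + 21 = 37
  hours: 16 + 3 + 0 = 19
  end in UTC+10: 19:37
Step 2 - convert UTC+10 -> UTC-6:
  offset difference: -6 - (10) = -16 hours
  19 + (-16) = 3 -> mod 24 = 3
Result: 03:37 in UTC-6

03:37


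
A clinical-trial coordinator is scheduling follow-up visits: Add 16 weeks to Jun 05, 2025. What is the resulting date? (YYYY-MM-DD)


Start: 2025-06-05
Weeks to add: 16
Convert to days: 16 x 7 = 112 days
Add 112 days to 2025-06-05
Result: 2025-09-25

2025-09-25


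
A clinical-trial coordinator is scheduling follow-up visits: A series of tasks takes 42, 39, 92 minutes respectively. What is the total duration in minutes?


Durations: 42, 39, 92
Running sum: 42
+ 39 = 81
+ 92 = 173
Total duration: 173 minutes
That is 2 hours and 53 minutes

173


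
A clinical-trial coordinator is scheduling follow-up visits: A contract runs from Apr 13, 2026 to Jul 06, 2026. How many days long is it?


Start date: 2026-04-13
End date: 2026-07-06
Apr 2026: +18 days
May 2026: +31 days
Jun 2026: +30 days
Jul 2026: +5 days
Total: 84 days

84


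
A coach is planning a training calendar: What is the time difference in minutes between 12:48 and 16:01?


Start time: 12:48 = 768 minutes from midnight
End time: 16:01 = 961 minutes from midnight
Difference: 961 - 768 = 193 minutes
That is 3 hours and 13 minutes

193


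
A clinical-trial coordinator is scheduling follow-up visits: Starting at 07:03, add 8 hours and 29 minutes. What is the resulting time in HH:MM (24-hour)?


Start time: 07:03
Adding: 8 hours 29 minutes
Minutes: 3 + 29 = 32
Hours: 7 + 8 + 0 = 15
Result: 15:32

15:32


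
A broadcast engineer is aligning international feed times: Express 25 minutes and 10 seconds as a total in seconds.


Minutes: 25
Seconds: 10
Convert minutes to seconds: 25 x 60 = 1500
Add remaining seconds: 1500 + 10 = 1510

1510


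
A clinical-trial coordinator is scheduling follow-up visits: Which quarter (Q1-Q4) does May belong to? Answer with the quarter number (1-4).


Month: May (month 5)
Q1: January-March (months 1-3)
Q2: April-June (months 4-6)
Q3: July-September (months 7-9)
Q4: October-December (months 10-12)
Month 5 falls in Q2

2


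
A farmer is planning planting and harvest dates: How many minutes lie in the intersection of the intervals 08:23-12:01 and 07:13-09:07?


Interval A: [503, 721] minutes from midnight
Interval B: [433, 547] minutes from midnight
Overlap start = max(503, 433) = 503
Overlap end = min(721, 547) = 547
Overlap = 547 - 503 = 44 minutes

44


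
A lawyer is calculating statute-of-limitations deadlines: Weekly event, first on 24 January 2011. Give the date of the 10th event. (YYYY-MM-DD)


First occurrence: 2011-01-24 (occurrence 1)
Each occurrence is 7 days after the previous.
Occurrence 10 is 9 weeks after the first.
9 weeks = 63 days
2011-01-24 + 63 days = 2011-03-28

2011-03-28


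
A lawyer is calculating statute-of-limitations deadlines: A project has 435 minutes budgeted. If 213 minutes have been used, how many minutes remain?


Total budget: 435 minutes
Time used: 213 minutes
Remaining: 435 - 213 = 222 minutes
Percent used: 49.0%
Percent remaining: 51.0%

222


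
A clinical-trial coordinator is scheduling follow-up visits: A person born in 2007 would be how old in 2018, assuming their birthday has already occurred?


Birth year: 2007
Current year: 2018
Age = current year - birth year
Age = 2018 - 2007 = 11

11


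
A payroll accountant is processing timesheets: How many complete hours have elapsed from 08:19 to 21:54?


Start: 08:19
End: 21:54
Hour difference: 21 - 8 = 13 hours
Minute difference: 54 - 19 = 35 minutes
Total minutes: 815
Complete hours: 815 / 60 = 13 (remainder 35)

13


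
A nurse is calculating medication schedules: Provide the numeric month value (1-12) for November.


Calendar month order:
10. October
11. November <--
12. December
November is month number 11

11


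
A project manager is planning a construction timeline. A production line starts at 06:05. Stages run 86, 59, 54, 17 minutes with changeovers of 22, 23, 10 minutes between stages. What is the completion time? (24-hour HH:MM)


Start: 06:05 = 365 min from midnight
  after task 1 (86 min): 07:31
  after break (22 min): 07:53
  after task 2 (59 min): 08:52
  after break (23 min): 09:15
  after task 3 (54 min): 10:09
  after break (10 min): 10:19
  after task 4 (17 min): 10:36
Total elapsed: 271 minutes
End time: 10:36

10:36


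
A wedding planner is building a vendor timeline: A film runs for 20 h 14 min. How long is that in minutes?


Hours: 20
Minutes: 14
Convert hours to minutes: 20 x 60 = 1200
Add remaining minutes: 1200 + 14 = 1214

1214


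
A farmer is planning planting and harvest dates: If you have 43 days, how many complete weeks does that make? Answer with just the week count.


Total days: 43
Days per week: 7
Division: 43 / 7 = 6 remainder 1
Complete weeks: 6
Remaining days: 1

6


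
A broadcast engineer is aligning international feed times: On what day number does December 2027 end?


Month: December
Year: 2027
December is a 31-day month
Total: 31 days

31


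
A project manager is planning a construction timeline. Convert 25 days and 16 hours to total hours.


Days: 25
Extra hours: 16
Hours per day: 24
Days to hours: 25 x 24 = 600
Total: 600 + 16 = 616

616


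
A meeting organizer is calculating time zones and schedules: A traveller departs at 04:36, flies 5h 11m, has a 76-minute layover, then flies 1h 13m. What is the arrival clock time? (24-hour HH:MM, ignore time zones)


Depart: 04:36
Leg 1: +311 min -> 09:47
Layover: +76 min -> 11:03
Leg 2: +73 min -> 12:16
Total travel: 460 minutes = 7h 40m
Arrival: 12:16

12:16


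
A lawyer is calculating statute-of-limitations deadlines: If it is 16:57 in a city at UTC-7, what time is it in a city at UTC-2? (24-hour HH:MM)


Local time: 16:57 at UTC-7 (offset -7h)
Target zone: UTC-2 (offset -2h)
Difference: -2 - (-7) = 5 hours
Calculation: 16 + (5) = 21
Result: 21:57

21:57


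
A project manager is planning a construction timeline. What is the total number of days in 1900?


Year: 1900
Check leap year rules:
Divisible by 4? Yes
Divisible by 100? Yes
Divisible by 400? No
1900 is not a leap year
Days: 365

365


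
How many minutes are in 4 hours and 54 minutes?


Hours: 4
Extra minutes: 54
Minutes per hour: 60
Hours to minutes: 4 x 60 = 240
Total: 240 + 54 = 294

294


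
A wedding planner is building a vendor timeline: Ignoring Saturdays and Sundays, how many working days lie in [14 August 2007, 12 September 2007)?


Start: 2007-08-14 (Tuesday)
End (exclusive): 2007-09-12 (Wednesday)
Total calendar days: 29
Full weeks: 29 // 7 = 4 -> 20 weekdays
Remaining 1 days starting on Tuesday:
  Tue(w) -> 1 weekdays
Total business days: 20 + 1 = 21

21


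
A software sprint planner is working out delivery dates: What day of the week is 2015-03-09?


Date: 2015-03-09
January 1, 2015 is a Thursday
Day of year: 68
Offset from Jan 1: 67 days
67 mod 7 = 4
Result: Monday

Monday


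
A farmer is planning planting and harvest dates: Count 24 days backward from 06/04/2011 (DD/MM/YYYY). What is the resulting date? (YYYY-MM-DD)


Start: 2011-04-06
Subtracting 24 days
Days already passed in April: 6
After going back through April: 18 more days to subtract
March 2011 has 31 days, need 18
Result: 2011-03-13

2011-03-13


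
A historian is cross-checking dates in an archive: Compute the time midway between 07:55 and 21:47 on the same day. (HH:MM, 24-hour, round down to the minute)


Start time: 07:55 = 475 minutes from midnight
End time: 21:47 = 1307 minutes from midnight
Sum: 475 + 1307 = 1782
Midpoint: 1782 / 2 = 891 minutes
Convert: 891 / 60 = 14 hours, 51 minutes
Result: 14:51

14:51


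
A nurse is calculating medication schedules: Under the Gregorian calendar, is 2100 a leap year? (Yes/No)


Year: 2100
Divisible by 4? 2100 / 4 = 525.0 -> Yes
Divisible by 100? 2100 / 100 = 21.0 -> Yes
Divisible by 400? 2100 / 400 = 5.25 -> No
Divisible by 100 but not 400, so NOT a leap year

No


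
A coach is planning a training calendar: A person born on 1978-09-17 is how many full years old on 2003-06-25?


Birth: 1978-09-17
Reference: 2003-06-25
Year difference: 2003 - 1978 = 25
Has birthday (09-17) occurred by 06-25? No
Birthday not yet reached this year -> subtract 1
Age in full years: 24

24


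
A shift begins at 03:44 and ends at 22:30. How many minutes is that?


Start time: 03:44 = 224 minutes from midnight
End time: 22:30 = 1350 minutes from midnight
Difference: 1350 - 224 = 1126 minutes
That is 18 hours and 46 minutes

1126


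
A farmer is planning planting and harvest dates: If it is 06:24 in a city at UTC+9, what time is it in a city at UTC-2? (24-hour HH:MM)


Local time: 06:24 at UTC+9 (offset 9h)
Target zone: UTC-2 (offset -2h)
Difference: -2 - (9) = -11 hours
Calculation: 6 + (-11) = -5
Wraparound: (-5) mod 24 = 19
Result: 19:24

19:24


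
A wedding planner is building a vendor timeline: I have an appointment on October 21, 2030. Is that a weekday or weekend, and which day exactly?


Date: 2030-10-21
January 1, 2030 is a Tuesday
Day of year: 294
Offset from Jan 1: 293 days
293 mod 7 = 6
Result: Monday

Monday


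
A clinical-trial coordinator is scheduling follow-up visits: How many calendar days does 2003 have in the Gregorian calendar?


Year: 2003
Check leap year rules:
Divisible by 4? No
2003 is not a leap year
Days: 365

365


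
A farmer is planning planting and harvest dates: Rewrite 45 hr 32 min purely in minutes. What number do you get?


Hours: 45
Extra minutes: 32
Minutes per hour: 60
Hours to minutes: 45 x 60 = 2700
Total: 2700 + 32 = 2732

2732


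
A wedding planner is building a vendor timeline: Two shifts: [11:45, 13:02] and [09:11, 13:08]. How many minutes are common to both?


Interval A: [705, 782] minutes from midnight
Interval B: [551, 788] minutes from midnight
Overlap start = max(705, 551) = 705
Overlap end = min(782, 788) = 782
Overlap = 782 - 705 = 77 minutes

77


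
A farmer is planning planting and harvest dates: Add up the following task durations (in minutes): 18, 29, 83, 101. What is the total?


Durations: 18, 29, 83, 101
Running sum: 18
+ 29 = 47
+ 83 = 130
+ 101 = 231
Total duration: 231 minutes
That is 3 hours and 51 minutes

231


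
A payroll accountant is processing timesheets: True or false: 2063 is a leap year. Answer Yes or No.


Year: 2063
Divisible by 4? 2063 / 4 = 515.75 -> No
Not divisible by 4, so NOT a leap year

No


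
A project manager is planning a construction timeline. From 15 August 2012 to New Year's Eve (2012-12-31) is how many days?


Start: August 15, 2012
End: December 31, 2012
Days left in August: 16
September: 30
October: 31
November: 30
December: 31
Sum of remaining months: 122
Total: 16 + 122 = 138

138


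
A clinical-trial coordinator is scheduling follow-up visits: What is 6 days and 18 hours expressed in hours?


Days: 6
Extra hours: 18
Hours per day: 24
Days to hours: 6 x 24 = 144
Total: 144 + 18 = 162

162


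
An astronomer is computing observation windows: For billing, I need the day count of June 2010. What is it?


Month: June
Year: 2010
June is a 30-day month
Total: 30 days

30


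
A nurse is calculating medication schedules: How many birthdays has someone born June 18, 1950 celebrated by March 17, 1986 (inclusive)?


Birth: 1950-06-18
Reference: 1986-03-17
Year difference: 1986 - 1950 = 36
Has birthday (06-18) occurred by 03-17? No
Birthday not yet reached this year -> subtract 1
Age in full years: 35

35
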